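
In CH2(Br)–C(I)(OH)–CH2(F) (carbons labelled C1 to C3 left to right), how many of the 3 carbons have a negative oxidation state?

2

Bonds to more-electronegative neighbours contribute +1 each, bonds to H or metals contribute −1 each, and C–C bonds contribute 0. Tallying each carbon:
C1: 1C, 2H, 1Br → 0 − 2 + 1 = -1
C2: 2C, 1O, 1I → 0 + 1 + 1 = +2
C3: 1C, 2H, 1F → 0 − 2 + 1 = -1
2 carbons (C1, C3) meet the condition.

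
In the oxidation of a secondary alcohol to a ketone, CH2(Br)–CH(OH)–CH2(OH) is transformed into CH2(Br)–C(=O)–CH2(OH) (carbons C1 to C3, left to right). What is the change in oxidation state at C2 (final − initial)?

+2

Before: C2 has 2 bonds to C, 1 bond to H, 1 bond to O → oxidation state 0.
After: C2 has 2 bonds to C, 2 bonds to O → oxidation state +2.
Δ = +2 − (0) = +2, so this is an oxidation at C2.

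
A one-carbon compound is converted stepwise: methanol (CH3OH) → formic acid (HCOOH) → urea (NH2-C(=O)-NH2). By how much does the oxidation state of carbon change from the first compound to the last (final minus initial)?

Carbon oxidation states along the series — methanol: -2, formic acid: +2, urea: +4.
Net change = +4 − (-2) = +6.

+6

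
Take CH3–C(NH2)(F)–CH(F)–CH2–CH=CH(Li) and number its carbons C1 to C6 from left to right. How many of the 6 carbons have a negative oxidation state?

Tallying each carbon's bonds:
C1: 1C, 3H → 0 − 3 = -3
C2: 2C, 1N, 1F → 0 + 1 + 1 = +2
C3: 2C, 1H, 1F → 0 − 1 + 1 = 0
C4: 2C, 2H → 0 − 2 = -2
C5: 3C, 1H → 0 − 1 = -1
C6: 2C, 1H, 1Li → 0 − 1 − 1 = -2
4 carbons (C1, C4, C5, C6) meet the condition.

4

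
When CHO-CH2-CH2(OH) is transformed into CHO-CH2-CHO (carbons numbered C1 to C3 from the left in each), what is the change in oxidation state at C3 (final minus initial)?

+2

Before: C3 has 1 bond to C, 2 bonds to H, 1 bond to O → oxidation state -1.
After: C3 has 1 bond to C, 1 bond to H, 2 bonds to O → oxidation state +1.
Δ = +1 − (-1) = +2, so this is an oxidation at C3.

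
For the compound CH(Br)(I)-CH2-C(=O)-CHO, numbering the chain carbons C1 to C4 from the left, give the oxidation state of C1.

C1 has one bond to C (0), one bond to H (-1), one bond to Br (+1), one bond to I (+1).
Oxidation state = 0 − 1 + 1 + 1 = +1.

+1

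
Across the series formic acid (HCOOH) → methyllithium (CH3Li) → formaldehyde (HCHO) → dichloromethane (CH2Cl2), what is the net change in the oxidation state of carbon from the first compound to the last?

-2

Carbon oxidation states along the series — formic acid: +2, methyllithium: -4, formaldehyde: 0, dichloromethane: 0.
Net change = 0 − (+2) = -2.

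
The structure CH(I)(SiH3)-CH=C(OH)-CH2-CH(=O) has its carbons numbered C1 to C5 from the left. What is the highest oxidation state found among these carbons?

Tallying each carbon's bonds:
C1: 1C, 1H, 1I, 1Si → 0 − 1 + 1 − 1 = -1
C2: 3C, 1H → 0 − 1 = -1
C3: 3C, 1O → 0 + 1 = +1
C4: 2C, 2H → 0 − 2 = -2
C5: 1C, 1H, 2O → 0 − 1 + 2 = +1
The highest value is +1.

+1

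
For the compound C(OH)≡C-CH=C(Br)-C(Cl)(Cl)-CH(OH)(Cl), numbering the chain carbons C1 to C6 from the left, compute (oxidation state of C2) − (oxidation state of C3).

C2: 4C → 0 = 0
C3: 3C, 1H → 0 − 1 = -1
Difference: 0 − (-1) = +1.

+1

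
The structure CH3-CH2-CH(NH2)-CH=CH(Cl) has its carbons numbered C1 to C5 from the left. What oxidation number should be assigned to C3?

0

C3 has one bond to C (0), one bond to C (0), one bond to H (-1), one bond to N (+1).
Oxidation state = 0 + 0 − 1 + 1 = 0.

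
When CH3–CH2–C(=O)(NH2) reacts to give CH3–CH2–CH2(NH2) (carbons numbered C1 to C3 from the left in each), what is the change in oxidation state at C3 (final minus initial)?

-4

Before: C3 has 1 bond to C, 2 bonds to O, 1 bond to N → oxidation state +3.
After: C3 has 1 bond to C, 2 bonds to H, 1 bond to N → oxidation state -1.
Δ = -1 − (+3) = -4, so this is a reduction at C3.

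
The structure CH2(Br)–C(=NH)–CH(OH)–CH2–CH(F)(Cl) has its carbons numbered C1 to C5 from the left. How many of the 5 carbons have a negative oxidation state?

2

Tallying each carbon's bonds:
C1: 1C, 2H, 1Br → 0 − 2 + 1 = -1
C2: 2C, 2N → 0 + 2 = +2
C3: 2C, 1H, 1O → 0 − 1 + 1 = 0
C4: 2C, 2H → 0 − 2 = -2
C5: 1C, 1H, 1F, 1Cl → 0 − 1 + 1 + 1 = +1
2 carbons (C1, C4) meet the condition.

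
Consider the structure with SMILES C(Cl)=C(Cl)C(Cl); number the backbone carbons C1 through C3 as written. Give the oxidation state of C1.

0

Bonds to more-electronegative neighbours contribute +1 each, bonds to H or metals contribute −1 each, and C–C bonds contribute 0.
C1 has a double bond to C (2×0 = 0), one bond to Cl (+1), one bond to H (-1).
Oxidation state = 0 + 1 − 1 = 0.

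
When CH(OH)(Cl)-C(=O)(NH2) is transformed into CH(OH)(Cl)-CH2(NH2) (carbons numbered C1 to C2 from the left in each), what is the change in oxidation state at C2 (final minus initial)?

-4

Before: C2 has 1 bond to C, 2 bonds to O, 1 bond to N → oxidation state +3.
After: C2 has 1 bond to C, 2 bonds to H, 1 bond to N → oxidation state -1.
Δ = -1 − (+3) = -4, so this is a reduction at C2.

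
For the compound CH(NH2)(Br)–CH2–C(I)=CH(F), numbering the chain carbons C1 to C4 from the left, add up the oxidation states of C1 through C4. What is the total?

Tallying each carbon's bonds:
C1: 1C, 1H, 1N, 1Br → 0 − 1 + 1 + 1 = +1
C2: 2C, 2H → 0 − 2 = -2
C3: 3C, 1I → 0 + 1 = +1
C4: 2C, 1H, 1F → 0 − 1 + 1 = 0
Sum = +1 − 2 + 1 + 0 = 0.

0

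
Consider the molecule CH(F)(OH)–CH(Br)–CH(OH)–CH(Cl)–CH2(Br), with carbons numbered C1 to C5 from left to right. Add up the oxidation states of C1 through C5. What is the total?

Assign +1 per bond to O/N/halogen, −1 per bond to H or an electropositive element, and 0 per bond to carbon. Tallying each carbon:
C1: 1C, 1H, 1O, 1F → 0 − 1 + 1 + 1 = +1
C2: 2C, 1H, 1Br → 0 − 1 + 1 = 0
C3: 2C, 1H, 1O → 0 − 1 + 1 = 0
C4: 2C, 1H, 1Cl → 0 − 1 + 1 = 0
C5: 1C, 2H, 1Br → 0 − 2 + 1 = -1
Sum = +1 + 0 + 0 + 0 − 1 = 0.

0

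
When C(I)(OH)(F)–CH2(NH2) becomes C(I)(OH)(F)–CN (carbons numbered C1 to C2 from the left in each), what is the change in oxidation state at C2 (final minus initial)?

+4

Before: C2 has 1 bond to C, 2 bonds to H, 1 bond to N → oxidation state -1.
After: C2 has 1 bond to C, 3 bonds to N → oxidation state +3.
Δ = +3 − (-1) = +4, so this is an oxidation at C2.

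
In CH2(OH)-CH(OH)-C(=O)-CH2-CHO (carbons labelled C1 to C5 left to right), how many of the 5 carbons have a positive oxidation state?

2

Count +1 for every bond to an atom more electronegative than carbon and −1 for every bond to one less electronegative; C–C bonds are 0. Tallying each carbon:
C1: 1C, 2H, 1O → 0 − 2 + 1 = -1
C2: 2C, 1H, 1O → 0 − 1 + 1 = 0
C3: 2C, 2O → 0 + 2 = +2
C4: 2C, 2H → 0 − 2 = -2
C5: 1C, 1H, 2O → 0 − 1 + 2 = +1
2 carbons (C3, C5) meet the condition.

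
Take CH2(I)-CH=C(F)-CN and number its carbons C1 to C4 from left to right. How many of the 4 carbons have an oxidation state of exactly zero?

0

Bonds to more-electronegative neighbours contribute +1 each, bonds to H or metals contribute −1 each, and C–C bonds contribute 0. Tallying each carbon:
C1: 1C, 2H, 1I → 0 − 2 + 1 = -1
C2: 3C, 1H → 0 − 1 = -1
C3: 3C, 1F → 0 + 1 = +1
C4: 1C, 3N → 0 + 3 = +3
0 carbons meet the condition.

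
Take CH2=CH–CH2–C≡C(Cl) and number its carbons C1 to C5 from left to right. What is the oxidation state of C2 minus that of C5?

C2: 3C, 1H → 0 − 1 = -1
C5: 3C, 1Cl → 0 + 1 = +1
Difference: -1 − (+1) = -2.

-2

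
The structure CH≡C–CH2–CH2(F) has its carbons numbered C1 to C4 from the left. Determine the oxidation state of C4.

-1

Assign +1 per bond to O/N/halogen, −1 per bond to H or an electropositive element, and 0 per bond to carbon.
C4 has one bond to C (0), one bond to H (-1), one bond to H (-1), one bond to F (+1).
Oxidation state = 0 − 1 − 1 + 1 = -1.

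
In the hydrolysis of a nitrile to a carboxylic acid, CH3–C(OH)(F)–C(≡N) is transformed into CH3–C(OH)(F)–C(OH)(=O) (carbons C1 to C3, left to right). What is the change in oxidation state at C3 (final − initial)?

0

Before: C3 has 1 bond to C, 3 bonds to N → oxidation state +3.
After: C3 has 1 bond to C, 3 bonds to O → oxidation state +3.
Δ = +3 − (+3) = 0, so no net redox change at C3.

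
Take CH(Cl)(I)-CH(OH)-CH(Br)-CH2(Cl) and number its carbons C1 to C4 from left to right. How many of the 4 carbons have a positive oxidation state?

1

Count +1 for every bond to an atom more electronegative than carbon and −1 for every bond to one less electronegative; C–C bonds are 0. Tallying each carbon:
C1: 1C, 1H, 1Cl, 1I → 0 − 1 + 1 + 1 = +1
C2: 2C, 1H, 1O → 0 − 1 + 1 = 0
C3: 2C, 1H, 1Br → 0 − 1 + 1 = 0
C4: 1C, 2H, 1Cl → 0 − 2 + 1 = -1
1 carbon (C1) meets the condition.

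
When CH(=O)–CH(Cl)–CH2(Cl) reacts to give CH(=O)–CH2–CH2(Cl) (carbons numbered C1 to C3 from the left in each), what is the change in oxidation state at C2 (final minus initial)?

Before: C2 has 2 bonds to C, 1 bond to H, 1 bond to Cl → oxidation state 0.
After: C2 has 2 bonds to C, 2 bonds to H → oxidation state -2.
Δ = -2 − (0) = -2, so this is a reduction at C2.

-2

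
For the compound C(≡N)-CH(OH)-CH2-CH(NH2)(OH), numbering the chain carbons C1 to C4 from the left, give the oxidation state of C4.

C4 has one bond to C (0), one bond to N (+1), one bond to H (-1), one bond to O (+1).
Oxidation state = 0 + 1 − 1 + 1 = +1.

+1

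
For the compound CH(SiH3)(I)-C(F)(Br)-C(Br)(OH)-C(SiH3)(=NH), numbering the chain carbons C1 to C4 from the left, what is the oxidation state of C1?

-1

C1 has one bond to C (0), one bond to H (-1), one bond to Si (-1), one bond to I (+1).
Oxidation state = 0 − 1 − 1 + 1 = -1.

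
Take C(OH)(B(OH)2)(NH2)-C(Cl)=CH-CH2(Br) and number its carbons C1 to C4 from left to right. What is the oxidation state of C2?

Count +1 for every bond to an atom more electronegative than carbon and −1 for every bond to one less electronegative; C–C bonds are 0.
C2 has one bond to C (0), a double bond to C (2×0 = 0), one bond to Cl (+1).
Oxidation state = 0 + 0 + 1 = +1.

+1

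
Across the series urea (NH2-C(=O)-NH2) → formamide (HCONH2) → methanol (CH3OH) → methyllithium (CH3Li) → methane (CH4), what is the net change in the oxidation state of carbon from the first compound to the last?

Carbon oxidation states along the series — urea: +4, formamide: +2, methanol: -2, methyllithium: -4, methane: -4.
Net change = -4 − (+4) = -8.

-8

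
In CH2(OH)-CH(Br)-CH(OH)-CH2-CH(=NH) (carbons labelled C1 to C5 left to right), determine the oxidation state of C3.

0

C3 has one bond to C (0), one bond to C (0), one bond to O (+1), one bond to H (-1).
Oxidation state = 0 + 0 + 1 − 1 = 0.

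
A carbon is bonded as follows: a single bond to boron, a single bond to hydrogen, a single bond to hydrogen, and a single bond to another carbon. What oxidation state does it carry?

-3

Count +1 for every bond to an atom more electronegative than carbon and −1 for every bond to one less electronegative; C–C bonds are 0.
The carbon has one bond to C (0), one bond to H (-1), one bond to B (-1), one bond to H (-1).
Oxidation state = 0 − 1 − 1 − 1 = -3.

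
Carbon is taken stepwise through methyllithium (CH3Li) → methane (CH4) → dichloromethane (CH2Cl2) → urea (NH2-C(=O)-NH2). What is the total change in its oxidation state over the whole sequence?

Carbon oxidation states along the series — methyllithium: -4, methane: -4, dichloromethane: 0, urea: +4.
Net change = +4 − (-4) = +8.

+8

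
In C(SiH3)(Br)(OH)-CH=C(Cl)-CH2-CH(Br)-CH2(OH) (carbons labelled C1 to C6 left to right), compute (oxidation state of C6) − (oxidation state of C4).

+1

C6: 1C, 2H, 1O → 0 − 2 + 1 = -1
C4: 2C, 2H → 0 − 2 = -2
Difference: -1 − (-2) = +1.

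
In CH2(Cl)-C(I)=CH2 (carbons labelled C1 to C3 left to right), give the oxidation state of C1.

Bonds to more-electronegative neighbours contribute +1 each, bonds to H or metals contribute −1 each, and C–C bonds contribute 0.
C1 has one bond to C (0), one bond to H (-1), one bond to Cl (+1), one bond to H (-1).
Oxidation state = 0 − 1 + 1 − 1 = -1.

-1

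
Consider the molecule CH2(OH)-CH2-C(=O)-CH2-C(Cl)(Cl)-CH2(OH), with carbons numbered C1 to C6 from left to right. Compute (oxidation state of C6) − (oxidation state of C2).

+1

C6: 1C, 2H, 1O → 0 − 2 + 1 = -1
C2: 2C, 2H → 0 − 2 = -2
Difference: -1 − (-2) = +1.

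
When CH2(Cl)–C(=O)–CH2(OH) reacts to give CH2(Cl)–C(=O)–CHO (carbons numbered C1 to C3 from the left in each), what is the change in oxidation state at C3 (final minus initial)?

+2

Before: C3 has 1 bond to C, 2 bonds to H, 1 bond to O → oxidation state -1.
After: C3 has 1 bond to C, 1 bond to H, 2 bonds to O → oxidation state +1.
Δ = +1 − (-1) = +2, so this is an oxidation at C3.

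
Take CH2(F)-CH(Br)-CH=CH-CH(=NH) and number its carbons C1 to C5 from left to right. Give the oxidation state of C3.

C3 has one bond to C (0), a double bond to C (2×0 = 0), one bond to H (-1).
Oxidation state = 0 + 0 − 1 = -1.

-1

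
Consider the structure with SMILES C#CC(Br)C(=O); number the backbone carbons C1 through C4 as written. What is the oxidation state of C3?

0

Assign +1 per bond to O/N/halogen, −1 per bond to H or an electropositive element, and 0 per bond to carbon.
C3 has one bond to C (0), one bond to C (0), one bond to Br (+1), one bond to H (-1).
Oxidation state = 0 + 0 + 1 − 1 = 0.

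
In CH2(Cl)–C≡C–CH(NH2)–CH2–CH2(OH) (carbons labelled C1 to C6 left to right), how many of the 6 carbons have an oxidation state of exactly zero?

3

Tallying each carbon's bonds:
C1: 1C, 2H, 1Cl → 0 − 2 + 1 = -1
C2: 4C → 0 = 0
C3: 4C → 0 = 0
C4: 2C, 1H, 1N → 0 − 1 + 1 = 0
C5: 2C, 2H → 0 − 2 = -2
C6: 1C, 2H, 1O → 0 − 2 + 1 = -1
3 carbons (C2, C3, C4) meet the condition.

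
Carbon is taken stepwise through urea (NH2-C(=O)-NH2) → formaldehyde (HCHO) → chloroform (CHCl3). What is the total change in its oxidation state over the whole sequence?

Carbon oxidation states along the series — urea: +4, formaldehyde: 0, chloroform: +2.
Net change = +2 − (+4) = -2.

-2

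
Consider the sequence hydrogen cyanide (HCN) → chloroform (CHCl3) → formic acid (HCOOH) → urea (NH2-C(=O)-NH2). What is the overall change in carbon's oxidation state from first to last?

+2

Carbon oxidation states along the series — hydrogen cyanide: +2, chloroform: +2, formic acid: +2, urea: +4.
Net change = +4 − (+2) = +2.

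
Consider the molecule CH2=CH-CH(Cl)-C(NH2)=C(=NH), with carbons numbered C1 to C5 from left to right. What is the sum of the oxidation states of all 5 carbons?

Bonds to more-electronegative neighbours contribute +1 each, bonds to H or metals contribute −1 each, and C–C bonds contribute 0. Tallying each carbon:
C1: 2C, 2H → 0 − 2 = -2
C2: 3C, 1H → 0 − 1 = -1
C3: 2C, 1H, 1Cl → 0 − 1 + 1 = 0
C4: 3C, 1N → 0 + 1 = +1
C5: 2C, 2N → 0 + 2 = +2
Sum = -2 − 1 + 0 + 1 + 2 = 0.

0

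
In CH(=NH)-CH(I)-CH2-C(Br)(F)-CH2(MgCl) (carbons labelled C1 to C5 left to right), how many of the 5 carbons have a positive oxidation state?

Each bond to a more electronegative atom (O, N, halogen) counts +1, each bond to a less electronegative atom (H, metal, B, Si) counts −1, and each C–C bond counts 0. Tallying each carbon:
C1: 1C, 1H, 2N → 0 − 1 + 2 = +1
C2: 2C, 1H, 1I → 0 − 1 + 1 = 0
C3: 2C, 2H → 0 − 2 = -2
C4: 2C, 1F, 1Br → 0 + 1 + 1 = +2
C5: 1C, 2H, 1Mg → 0 − 2 − 1 = -3
2 carbons (C1, C4) meet the condition.

2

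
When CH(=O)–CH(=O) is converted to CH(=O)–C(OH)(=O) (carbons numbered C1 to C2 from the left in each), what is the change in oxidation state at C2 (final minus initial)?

Before: C2 has 1 bond to C, 1 bond to H, 2 bonds to O → oxidation state +1.
After: C2 has 1 bond to C, 3 bonds to O → oxidation state +3.
Δ = +3 − (+1) = +2, so this is an oxidation at C2.

+2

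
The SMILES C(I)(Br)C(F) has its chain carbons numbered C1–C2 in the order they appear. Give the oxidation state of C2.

-1

C2 has one bond to C (0), one bond to H (-1), one bond to F (+1), one bond to H (-1).
Oxidation state = 0 − 1 + 1 − 1 = -1.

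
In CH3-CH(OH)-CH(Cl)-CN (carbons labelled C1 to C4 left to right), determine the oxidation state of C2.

0

Each bond to a more electronegative atom (O, N, halogen) counts +1, each bond to a less electronegative atom (H, metal, B, Si) counts −1, and each C–C bond counts 0.
C2 has one bond to C (0), one bond to C (0), one bond to O (+1), one bond to H (-1).
Oxidation state = 0 + 0 + 1 − 1 = 0.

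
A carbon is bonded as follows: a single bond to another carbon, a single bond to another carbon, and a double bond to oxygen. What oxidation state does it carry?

The carbon has one bond to C (0), one bond to C (0), a double bond to O (2×+1 = +2).
Oxidation state = 0 + 0 + 2 = +2.

+2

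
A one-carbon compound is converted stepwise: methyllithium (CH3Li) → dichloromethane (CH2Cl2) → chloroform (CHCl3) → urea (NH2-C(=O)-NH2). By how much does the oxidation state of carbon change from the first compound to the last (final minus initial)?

Carbon oxidation states along the series — methyllithium: -4, dichloromethane: 0, chloroform: +2, urea: +4.
Net change = +4 − (-4) = +8.

+8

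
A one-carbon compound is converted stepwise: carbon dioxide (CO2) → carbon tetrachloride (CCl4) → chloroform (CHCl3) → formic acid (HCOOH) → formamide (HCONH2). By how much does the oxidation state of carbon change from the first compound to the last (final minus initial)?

Carbon oxidation states along the series — carbon dioxide: +4, carbon tetrachloride: +4, chloroform: +2, formic acid: +2, formamide: +2.
Net change = +2 − (+4) = -2.

-2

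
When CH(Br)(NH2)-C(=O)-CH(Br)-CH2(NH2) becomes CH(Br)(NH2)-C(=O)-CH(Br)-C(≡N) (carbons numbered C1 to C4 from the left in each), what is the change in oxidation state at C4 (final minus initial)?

+4

Before: C4 has 1 bond to C, 2 bonds to H, 1 bond to N → oxidation state -1.
After: C4 has 1 bond to C, 3 bonds to N → oxidation state +3.
Δ = +3 − (-1) = +4, so this is an oxidation at C4.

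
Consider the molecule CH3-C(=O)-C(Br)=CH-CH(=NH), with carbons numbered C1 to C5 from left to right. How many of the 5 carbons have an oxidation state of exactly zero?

Tallying each carbon's bonds:
C1: 1C, 3H → 0 − 3 = -3
C2: 2C, 2O → 0 + 2 = +2
C3: 3C, 1Br → 0 + 1 = +1
C4: 3C, 1H → 0 − 1 = -1
C5: 1C, 1H, 2N → 0 − 1 + 2 = +1
0 carbons meet the condition.

0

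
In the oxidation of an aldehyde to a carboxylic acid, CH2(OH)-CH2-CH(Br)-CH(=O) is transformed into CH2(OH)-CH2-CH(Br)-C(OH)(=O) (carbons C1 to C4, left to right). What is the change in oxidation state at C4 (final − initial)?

Before: C4 has 1 bond to C, 1 bond to H, 2 bonds to O → oxidation state +1.
After: C4 has 1 bond to C, 3 bonds to O → oxidation state +3.
Δ = +3 − (+1) = +2, so this is an oxidation at C4.

+2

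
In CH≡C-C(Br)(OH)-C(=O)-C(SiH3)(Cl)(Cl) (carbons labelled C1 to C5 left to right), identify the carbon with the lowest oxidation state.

Bonds to more-electronegative neighbours contribute +1 each, bonds to H or metals contribute −1 each, and C–C bonds contribute 0. Tallying each carbon:
C1: 3C, 1H → 0 − 1 = -1
C2: 4C → 0 = 0
C3: 2C, 1O, 1Br → 0 + 1 + 1 = +2
C4: 2C, 2O → 0 + 2 = +2
C5: 1C, 2Cl, 1Si → 0 + 2 − 1 = +1
The most reduced carbon is C1 at -1.

C1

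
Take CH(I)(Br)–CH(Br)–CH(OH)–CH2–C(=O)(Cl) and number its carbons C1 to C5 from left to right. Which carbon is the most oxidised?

C5

Tallying each carbon's bonds:
C1: 1C, 1H, 1Br, 1I → 0 − 1 + 1 + 1 = +1
C2: 2C, 1H, 1Br → 0 − 1 + 1 = 0
C3: 2C, 1H, 1O → 0 − 1 + 1 = 0
C4: 2C, 2H → 0 − 2 = -2
C5: 1C, 2O, 1Cl → 0 + 2 + 1 = +3
The most oxidised carbon is C5 at +3.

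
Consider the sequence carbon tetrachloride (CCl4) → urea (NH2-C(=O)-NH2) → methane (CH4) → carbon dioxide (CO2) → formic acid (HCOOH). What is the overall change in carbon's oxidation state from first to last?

Carbon oxidation states along the series — carbon tetrachloride: +4, urea: +4, methane: -4, carbon dioxide: +4, formic acid: +2.
Net change = +2 − (+4) = -2.

-2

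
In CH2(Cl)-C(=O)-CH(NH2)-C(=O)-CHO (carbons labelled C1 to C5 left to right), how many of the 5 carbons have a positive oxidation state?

Count +1 for every bond to an atom more electronegative than carbon and −1 for every bond to one less electronegative; C–C bonds are 0. Tallying each carbon:
C1: 1C, 2H, 1Cl → 0 − 2 + 1 = -1
C2: 2C, 2O → 0 + 2 = +2
C3: 2C, 1H, 1N → 0 − 1 + 1 = 0
C4: 2C, 2O → 0 + 2 = +2
C5: 1C, 1H, 2O → 0 − 1 + 2 = +1
3 carbons (C2, C4, C5) meet the condition.

3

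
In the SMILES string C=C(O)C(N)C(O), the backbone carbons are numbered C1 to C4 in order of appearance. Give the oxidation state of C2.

+1

C2 has a double bond to C (2×0 = 0), one bond to C (0), one bond to O (+1).
Oxidation state = 0 + 0 + 1 = +1.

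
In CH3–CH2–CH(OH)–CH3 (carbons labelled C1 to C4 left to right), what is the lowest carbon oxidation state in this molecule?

Each bond to a more electronegative atom (O, N, halogen) counts +1, each bond to a less electronegative atom (H, metal, B, Si) counts −1, and each C–C bond counts 0. Tallying each carbon:
C1: 1C, 3H → 0 − 3 = -3
C2: 2C, 2H → 0 − 2 = -2
C3: 2C, 1H, 1O → 0 − 1 + 1 = 0
C4: 1C, 3H → 0 − 3 = -3
The lowest value is -3.

-3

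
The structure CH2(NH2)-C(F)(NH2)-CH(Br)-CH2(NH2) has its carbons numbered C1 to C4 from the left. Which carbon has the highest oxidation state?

Tallying each carbon's bonds:
C1: 1C, 2H, 1N → 0 − 2 + 1 = -1
C2: 2C, 1N, 1F → 0 + 1 + 1 = +2
C3: 2C, 1H, 1Br → 0 − 1 + 1 = 0
C4: 1C, 2H, 1N → 0 − 2 + 1 = -1
The most oxidised carbon is C2 at +2.

C2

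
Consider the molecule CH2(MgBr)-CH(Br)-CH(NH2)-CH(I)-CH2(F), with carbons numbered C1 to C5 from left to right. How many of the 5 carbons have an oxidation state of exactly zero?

3

Tallying each carbon's bonds:
C1: 1C, 2H, 1Mg → 0 − 2 − 1 = -3
C2: 2C, 1H, 1Br → 0 − 1 + 1 = 0
C3: 2C, 1H, 1N → 0 − 1 + 1 = 0
C4: 2C, 1H, 1I → 0 − 1 + 1 = 0
C5: 1C, 2H, 1F → 0 − 2 + 1 = -1
3 carbons (C2, C3, C4) meet the condition.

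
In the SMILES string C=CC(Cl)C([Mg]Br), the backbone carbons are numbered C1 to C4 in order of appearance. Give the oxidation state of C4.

-3

C4 has one bond to C (0), one bond to H (-1), one bond to H (-1), one bond to Mg (-1).
Oxidation state = 0 − 1 − 1 − 1 = -3.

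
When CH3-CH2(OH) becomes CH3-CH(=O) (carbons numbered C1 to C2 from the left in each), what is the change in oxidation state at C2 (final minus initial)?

Before: C2 has 1 bond to C, 2 bonds to H, 1 bond to O → oxidation state -1.
After: C2 has 1 bond to C, 1 bond to H, 2 bonds to O → oxidation state +1.
Δ = +1 − (-1) = +2, so this is an oxidation at C2.

+2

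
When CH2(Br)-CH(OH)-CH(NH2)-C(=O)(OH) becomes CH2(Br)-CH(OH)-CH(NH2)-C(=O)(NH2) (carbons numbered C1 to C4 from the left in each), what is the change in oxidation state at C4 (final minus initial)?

Before: C4 has 1 bond to C, 3 bonds to O → oxidation state +3.
After: C4 has 1 bond to C, 2 bonds to O, 1 bond to N → oxidation state +3.
Δ = +3 − (+3) = 0, so no net redox change at C4.

0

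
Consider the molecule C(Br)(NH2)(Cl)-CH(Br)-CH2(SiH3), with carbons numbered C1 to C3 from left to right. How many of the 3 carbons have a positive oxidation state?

Tallying each carbon's bonds:
C1: 1C, 1N, 1Cl, 1Br → 0 + 1 + 1 + 1 = +3
C2: 2C, 1H, 1Br → 0 − 1 + 1 = 0
C3: 1C, 2H, 1Si → 0 − 2 − 1 = -3
1 carbon (C1) meets the condition.

1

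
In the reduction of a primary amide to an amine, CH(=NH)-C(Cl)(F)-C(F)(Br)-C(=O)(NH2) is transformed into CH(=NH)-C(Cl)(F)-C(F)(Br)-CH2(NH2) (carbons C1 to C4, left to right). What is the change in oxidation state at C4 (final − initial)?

-4

Before: C4 has 1 bond to C, 2 bonds to O, 1 bond to N → oxidation state +3.
After: C4 has 1 bond to C, 2 bonds to H, 1 bond to N → oxidation state -1.
Δ = -1 − (+3) = -4, so this is a reduction at C4.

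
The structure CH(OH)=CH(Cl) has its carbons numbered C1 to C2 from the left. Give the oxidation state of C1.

C1 has a double bond to C (2×0 = 0), one bond to O (+1), one bond to H (-1).
Oxidation state = 0 + 1 − 1 = 0.

0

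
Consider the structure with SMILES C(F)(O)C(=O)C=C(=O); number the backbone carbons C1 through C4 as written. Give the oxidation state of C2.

+2

C2 has one bond to C (0), one bond to C (0), a double bond to O (2×+1 = +2).
Oxidation state = 0 + 0 + 2 = +2.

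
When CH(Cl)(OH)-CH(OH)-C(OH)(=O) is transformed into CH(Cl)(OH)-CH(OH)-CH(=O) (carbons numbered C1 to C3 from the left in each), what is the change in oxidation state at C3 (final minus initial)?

Before: C3 has 1 bond to C, 3 bonds to O → oxidation state +3.
After: C3 has 1 bond to C, 1 bond to H, 2 bonds to O → oxidation state +1.
Δ = +1 − (+3) = -2, so this is a reduction at C3.

-2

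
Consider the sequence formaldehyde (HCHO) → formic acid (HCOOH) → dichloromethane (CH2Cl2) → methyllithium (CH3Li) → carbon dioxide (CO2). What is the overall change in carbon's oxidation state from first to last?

Carbon oxidation states along the series — formaldehyde: 0, formic acid: +2, dichloromethane: 0, methyllithium: -4, carbon dioxide: +4.
Net change = +4 − (0) = +4.

+4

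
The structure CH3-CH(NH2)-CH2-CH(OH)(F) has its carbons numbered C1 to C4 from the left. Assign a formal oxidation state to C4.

Each bond to a more electronegative atom (O, N, halogen) counts +1, each bond to a less electronegative atom (H, metal, B, Si) counts −1, and each C–C bond counts 0.
C4 has one bond to C (0), one bond to O (+1), one bond to F (+1), one bond to H (-1).
Oxidation state = 0 + 1 + 1 − 1 = +1.

+1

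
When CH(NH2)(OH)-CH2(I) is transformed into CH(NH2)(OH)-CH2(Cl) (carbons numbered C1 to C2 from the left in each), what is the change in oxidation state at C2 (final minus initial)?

Before: C2 has 1 bond to C, 2 bonds to H, 1 bond to I → oxidation state -1.
After: C2 has 1 bond to C, 2 bonds to H, 1 bond to Cl → oxidation state -1.
Δ = -1 − (-1) = 0, so no net redox change at C2.

0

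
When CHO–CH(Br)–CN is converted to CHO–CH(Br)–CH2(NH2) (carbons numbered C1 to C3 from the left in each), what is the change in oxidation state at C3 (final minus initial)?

Before: C3 has 1 bond to C, 3 bonds to N → oxidation state +3.
After: C3 has 1 bond to C, 2 bonds to H, 1 bond to N → oxidation state -1.
Δ = -1 − (+3) = -4, so this is a reduction at C3.

-4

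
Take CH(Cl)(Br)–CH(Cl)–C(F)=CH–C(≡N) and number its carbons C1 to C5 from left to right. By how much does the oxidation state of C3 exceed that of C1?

C3: 3C, 1F → 0 + 1 = +1
C1: 1C, 1H, 1Cl, 1Br → 0 − 1 + 1 + 1 = +1
Difference: +1 − (+1) = 0.

0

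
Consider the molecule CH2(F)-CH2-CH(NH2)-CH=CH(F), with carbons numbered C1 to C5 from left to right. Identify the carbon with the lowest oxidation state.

C2

Tallying each carbon's bonds:
C1: 1C, 2H, 1F → 0 − 2 + 1 = -1
C2: 2C, 2H → 0 − 2 = -2
C3: 2C, 1H, 1N → 0 − 1 + 1 = 0
C4: 3C, 1H → 0 − 1 = -1
C5: 2C, 1H, 1F → 0 − 1 + 1 = 0
The most reduced carbon is C2 at -2.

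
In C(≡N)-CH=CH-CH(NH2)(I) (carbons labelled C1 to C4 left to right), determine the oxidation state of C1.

C1 has one bond to C (0), a triple bond to N (3×+1 = +3).
Oxidation state = 0 + 3 = +3.

+3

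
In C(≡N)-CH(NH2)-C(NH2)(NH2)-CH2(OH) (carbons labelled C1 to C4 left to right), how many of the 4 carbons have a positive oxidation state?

Tallying each carbon's bonds:
C1: 1C, 3N → 0 + 3 = +3
C2: 2C, 1H, 1N → 0 − 1 + 1 = 0
C3: 2C, 2N → 0 + 2 = +2
C4: 1C, 2H, 1O → 0 − 2 + 1 = -1
2 carbons (C1, C3) meet the condition.

2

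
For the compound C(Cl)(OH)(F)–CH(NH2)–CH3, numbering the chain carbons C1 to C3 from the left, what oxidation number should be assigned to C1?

C1 has one bond to C (0), one bond to Cl (+1), one bond to O (+1), one bond to F (+1).
Oxidation state = 0 + 1 + 1 + 1 = +3.

+3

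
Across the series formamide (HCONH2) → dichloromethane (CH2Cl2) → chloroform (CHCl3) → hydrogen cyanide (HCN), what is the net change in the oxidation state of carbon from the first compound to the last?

Carbon oxidation states along the series — formamide: +2, dichloromethane: 0, chloroform: +2, hydrogen cyanide: +2.
Net change = +2 − (+2) = 0.

0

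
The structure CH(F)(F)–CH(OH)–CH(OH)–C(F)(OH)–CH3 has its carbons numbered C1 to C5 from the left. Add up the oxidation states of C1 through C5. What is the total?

0

Each bond to a more electronegative atom (O, N, halogen) counts +1, each bond to a less electronegative atom (H, metal, B, Si) counts −1, and each C–C bond counts 0. Tallying each carbon:
C1: 1C, 1H, 2F → 0 − 1 + 2 = +1
C2: 2C, 1H, 1O → 0 − 1 + 1 = 0
C3: 2C, 1H, 1O → 0 − 1 + 1 = 0
C4: 2C, 1O, 1F → 0 + 1 + 1 = +2
C5: 1C, 3H → 0 − 3 = -3
Sum = +1 + 0 + 0 + 2 − 3 = 0.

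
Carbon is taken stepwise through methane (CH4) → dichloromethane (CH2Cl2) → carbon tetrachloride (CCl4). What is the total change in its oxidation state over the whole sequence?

Carbon oxidation states along the series — methane: -4, dichloromethane: 0, carbon tetrachloride: +4.
Net change = +4 − (-4) = +8.

+8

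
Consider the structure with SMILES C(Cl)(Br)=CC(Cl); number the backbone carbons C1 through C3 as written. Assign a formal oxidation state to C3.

-1

Count +1 for every bond to an atom more electronegative than carbon and −1 for every bond to one less electronegative; C–C bonds are 0.
C3 has one bond to C (0), one bond to H (-1), one bond to H (-1), one bond to Cl (+1).
Oxidation state = 0 − 1 − 1 + 1 = -1.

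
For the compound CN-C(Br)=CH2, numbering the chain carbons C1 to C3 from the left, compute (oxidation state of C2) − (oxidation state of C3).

C2: 3C, 1Br → 0 + 1 = +1
C3: 2C, 2H → 0 − 2 = -2
Difference: +1 − (-2) = +3.

+3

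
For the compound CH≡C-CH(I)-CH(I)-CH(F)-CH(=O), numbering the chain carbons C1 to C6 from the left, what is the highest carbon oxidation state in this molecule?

Tallying each carbon's bonds:
C1: 3C, 1H → 0 − 1 = -1
C2: 4C → 0 = 0
C3: 2C, 1H, 1I → 0 − 1 + 1 = 0
C4: 2C, 1H, 1I → 0 − 1 + 1 = 0
C5: 2C, 1H, 1F → 0 − 1 + 1 = 0
C6: 1C, 1H, 2O → 0 − 1 + 2 = +1
The highest value is +1.

+1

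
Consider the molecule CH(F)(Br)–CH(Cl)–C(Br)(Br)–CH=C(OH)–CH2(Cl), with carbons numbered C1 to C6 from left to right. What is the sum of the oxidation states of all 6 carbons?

Assign +1 per bond to O/N/halogen, −1 per bond to H or an electropositive element, and 0 per bond to carbon. Tallying each carbon:
C1: 1C, 1H, 1F, 1Br → 0 − 1 + 1 + 1 = +1
C2: 2C, 1H, 1Cl → 0 − 1 + 1 = 0
C3: 2C, 2Br → 0 + 2 = +2
C4: 3C, 1H → 0 − 1 = -1
C5: 3C, 1O → 0 + 1 = +1
C6: 1C, 2H, 1Cl → 0 − 2 + 1 = -1
Sum = +1 + 0 + 2 − 1 + 1 − 1 = +2.

+2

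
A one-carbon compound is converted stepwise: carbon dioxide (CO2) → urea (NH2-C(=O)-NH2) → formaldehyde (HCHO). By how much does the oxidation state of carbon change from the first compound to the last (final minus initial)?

Carbon oxidation states along the series — carbon dioxide: +4, urea: +4, formaldehyde: 0.
Net change = 0 − (+4) = -4.

-4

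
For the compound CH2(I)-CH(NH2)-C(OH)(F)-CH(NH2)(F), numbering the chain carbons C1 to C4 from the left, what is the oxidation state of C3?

+2

Count +1 for every bond to an atom more electronegative than carbon and −1 for every bond to one less electronegative; C–C bonds are 0.
C3 has one bond to C (0), one bond to C (0), one bond to O (+1), one bond to F (+1).
Oxidation state = 0 + 0 + 1 + 1 = +2.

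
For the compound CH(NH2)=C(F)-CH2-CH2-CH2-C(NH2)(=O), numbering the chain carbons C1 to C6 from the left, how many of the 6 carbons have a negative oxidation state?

3

Bonds to more-electronegative neighbours contribute +1 each, bonds to H or metals contribute −1 each, and C–C bonds contribute 0. Tallying each carbon:
C1: 2C, 1H, 1N → 0 − 1 + 1 = 0
C2: 3C, 1F → 0 + 1 = +1
C3: 2C, 2H → 0 − 2 = -2
C4: 2C, 2H → 0 − 2 = -2
C5: 2C, 2H → 0 − 2 = -2
C6: 1C, 2O, 1N → 0 + 2 + 1 = +3
3 carbons (C3, C4, C5) meet the condition.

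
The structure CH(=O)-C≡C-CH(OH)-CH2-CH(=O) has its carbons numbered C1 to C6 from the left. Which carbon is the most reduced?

C5

Tallying each carbon's bonds:
C1: 1C, 1H, 2O → 0 − 1 + 2 = +1
C2: 4C → 0 = 0
C3: 4C → 0 = 0
C4: 2C, 1H, 1O → 0 − 1 + 1 = 0
C5: 2C, 2H → 0 − 2 = -2
C6: 1C, 1H, 2O → 0 − 1 + 2 = +1
The most reduced carbon is C5 at -2.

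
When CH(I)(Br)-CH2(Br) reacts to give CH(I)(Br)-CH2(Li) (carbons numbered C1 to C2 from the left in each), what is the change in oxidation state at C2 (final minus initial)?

-2

Before: C2 has 1 bond to C, 2 bonds to H, 1 bond to Br → oxidation state -1.
After: C2 has 1 bond to C, 2 bonds to H, 1 bond to Li → oxidation state -3.
Δ = -3 − (-1) = -2, so this is a reduction at C2.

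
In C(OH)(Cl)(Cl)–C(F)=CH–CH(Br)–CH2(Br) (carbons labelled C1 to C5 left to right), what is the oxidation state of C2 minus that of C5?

C2: 3C, 1F → 0 + 1 = +1
C5: 1C, 2H, 1Br → 0 − 2 + 1 = -1
Difference: +1 − (-1) = +2.

+2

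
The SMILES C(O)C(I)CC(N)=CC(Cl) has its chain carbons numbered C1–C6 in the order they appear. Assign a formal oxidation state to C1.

-1

C1 has one bond to C (0), one bond to H (-1), one bond to H (-1), one bond to O (+1).
Oxidation state = 0 − 1 − 1 + 1 = -1.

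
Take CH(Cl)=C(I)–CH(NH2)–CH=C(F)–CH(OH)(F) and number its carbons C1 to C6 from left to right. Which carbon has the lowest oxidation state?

C4

Tallying each carbon's bonds:
C1: 2C, 1H, 1Cl → 0 − 1 + 1 = 0
C2: 3C, 1I → 0 + 1 = +1
C3: 2C, 1H, 1N → 0 − 1 + 1 = 0
C4: 3C, 1H → 0 − 1 = -1
C5: 3C, 1F → 0 + 1 = +1
C6: 1C, 1H, 1O, 1F → 0 − 1 + 1 + 1 = +1
The most reduced carbon is C4 at -1.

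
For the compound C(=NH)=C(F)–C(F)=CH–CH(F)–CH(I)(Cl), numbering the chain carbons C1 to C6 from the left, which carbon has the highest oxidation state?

Bonds to more-electronegative neighbours contribute +1 each, bonds to H or metals contribute −1 each, and C–C bonds contribute 0. Tallying each carbon:
C1: 2C, 2N → 0 + 2 = +2
C2: 3C, 1F → 0 + 1 = +1
C3: 3C, 1F → 0 + 1 = +1
C4: 3C, 1H → 0 − 1 = -1
C5: 2C, 1H, 1F → 0 − 1 + 1 = 0
C6: 1C, 1H, 1Cl, 1I → 0 − 1 + 1 + 1 = +1
The most oxidised carbon is C1 at +2.

C1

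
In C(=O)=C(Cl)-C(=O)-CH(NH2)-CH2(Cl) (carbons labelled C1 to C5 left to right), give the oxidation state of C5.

Bonds to more-electronegative neighbours contribute +1 each, bonds to H or metals contribute −1 each, and C–C bonds contribute 0.
C5 has one bond to C (0), one bond to Cl (+1), one bond to H (-1), one bond to H (-1).
Oxidation state = 0 + 1 − 1 − 1 = -1.

-1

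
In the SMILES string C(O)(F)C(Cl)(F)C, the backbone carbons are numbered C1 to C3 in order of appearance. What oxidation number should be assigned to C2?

+2

C2 has one bond to C (0), one bond to C (0), one bond to Cl (+1), one bond to F (+1).
Oxidation state = 0 + 0 + 1 + 1 = +2.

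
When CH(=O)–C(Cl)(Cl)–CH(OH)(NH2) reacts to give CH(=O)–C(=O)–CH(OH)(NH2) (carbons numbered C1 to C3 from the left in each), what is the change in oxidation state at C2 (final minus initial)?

Before: C2 has 2 bonds to C, 2 bonds to Cl → oxidation state +2.
After: C2 has 2 bonds to C, 2 bonds to O → oxidation state +2.
Δ = +2 − (+2) = 0, so no net redox change at C2.

0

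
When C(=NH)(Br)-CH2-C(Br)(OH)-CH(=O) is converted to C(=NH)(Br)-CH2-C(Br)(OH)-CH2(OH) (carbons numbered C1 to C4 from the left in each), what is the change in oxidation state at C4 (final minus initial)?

-2

Before: C4 has 1 bond to C, 1 bond to H, 2 bonds to O → oxidation state +1.
After: C4 has 1 bond to C, 2 bonds to H, 1 bond to O → oxidation state -1.
Δ = -1 − (+1) = -2, so this is a reduction at C4.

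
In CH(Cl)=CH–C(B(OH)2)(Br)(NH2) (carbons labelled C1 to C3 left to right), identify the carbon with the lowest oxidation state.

C2

Each bond to a more electronegative atom (O, N, halogen) counts +1, each bond to a less electronegative atom (H, metal, B, Si) counts −1, and each C–C bond counts 0. Tallying each carbon:
C1: 2C, 1H, 1Cl → 0 − 1 + 1 = 0
C2: 3C, 1H → 0 − 1 = -1
C3: 1C, 1N, 1Br, 1B → 0 + 1 + 1 − 1 = +1
The most reduced carbon is C2 at -1.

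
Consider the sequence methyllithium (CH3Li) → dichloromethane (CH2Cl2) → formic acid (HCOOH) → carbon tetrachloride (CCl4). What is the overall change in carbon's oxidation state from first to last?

+8

Carbon oxidation states along the series — methyllithium: -4, dichloromethane: 0, formic acid: +2, carbon tetrachloride: +4.
Net change = +4 − (-4) = +8.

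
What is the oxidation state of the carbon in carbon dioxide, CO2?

Each bond to a more electronegative atom (O, N, halogen) counts +1, each bond to a less electronegative atom (H, metal, B, Si) counts −1, and each C–C bond counts 0.
The carbon has a double bond to O (2×+1 = +2), a double bond to O (2×+1 = +2).
Oxidation state = +2 + 2 = +4.

+4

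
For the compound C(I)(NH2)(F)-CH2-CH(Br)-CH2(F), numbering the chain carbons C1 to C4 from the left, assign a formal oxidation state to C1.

Assign +1 per bond to O/N/halogen, −1 per bond to H or an electropositive element, and 0 per bond to carbon.
C1 has one bond to C (0), one bond to I (+1), one bond to N (+1), one bond to F (+1).
Oxidation state = 0 + 1 + 1 + 1 = +3.

+3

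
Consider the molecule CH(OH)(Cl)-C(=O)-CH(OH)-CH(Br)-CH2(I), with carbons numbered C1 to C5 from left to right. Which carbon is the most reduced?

Tallying each carbon's bonds:
C1: 1C, 1H, 1O, 1Cl → 0 − 1 + 1 + 1 = +1
C2: 2C, 2O → 0 + 2 = +2
C3: 2C, 1H, 1O → 0 − 1 + 1 = 0
C4: 2C, 1H, 1Br → 0 − 1 + 1 = 0
C5: 1C, 2H, 1I → 0 − 2 + 1 = -1
The most reduced carbon is C5 at -1.

C5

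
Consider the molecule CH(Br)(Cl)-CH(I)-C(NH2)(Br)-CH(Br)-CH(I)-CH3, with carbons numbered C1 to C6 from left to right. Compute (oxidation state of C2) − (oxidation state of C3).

-2

C2: 2C, 1H, 1I → 0 − 1 + 1 = 0
C3: 2C, 1N, 1Br → 0 + 1 + 1 = +2
Difference: 0 − (+2) = -2.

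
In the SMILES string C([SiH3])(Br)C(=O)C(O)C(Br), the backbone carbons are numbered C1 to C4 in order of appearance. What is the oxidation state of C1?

-1

Bonds to more-electronegative neighbours contribute +1 each, bonds to H or metals contribute −1 each, and C–C bonds contribute 0.
C1 has one bond to C (0), one bond to H (-1), one bond to Si (-1), one bond to Br (+1).
Oxidation state = 0 − 1 − 1 + 1 = -1.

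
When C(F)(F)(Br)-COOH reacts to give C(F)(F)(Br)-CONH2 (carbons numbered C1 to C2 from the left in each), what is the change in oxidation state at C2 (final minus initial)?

Before: C2 has 1 bond to C, 3 bonds to O → oxidation state +3.
After: C2 has 1 bond to C, 2 bonds to O, 1 bond to N → oxidation state +3.
Δ = +3 − (+3) = 0, so no net redox change at C2.

0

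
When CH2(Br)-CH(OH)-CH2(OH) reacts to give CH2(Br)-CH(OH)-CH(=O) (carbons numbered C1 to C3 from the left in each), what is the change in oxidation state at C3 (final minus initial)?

+2

Before: C3 has 1 bond to C, 2 bonds to H, 1 bond to O → oxidation state -1.
After: C3 has 1 bond to C, 1 bond to H, 2 bonds to O → oxidation state +1.
Δ = +1 − (-1) = +2, so this is an oxidation at C3.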